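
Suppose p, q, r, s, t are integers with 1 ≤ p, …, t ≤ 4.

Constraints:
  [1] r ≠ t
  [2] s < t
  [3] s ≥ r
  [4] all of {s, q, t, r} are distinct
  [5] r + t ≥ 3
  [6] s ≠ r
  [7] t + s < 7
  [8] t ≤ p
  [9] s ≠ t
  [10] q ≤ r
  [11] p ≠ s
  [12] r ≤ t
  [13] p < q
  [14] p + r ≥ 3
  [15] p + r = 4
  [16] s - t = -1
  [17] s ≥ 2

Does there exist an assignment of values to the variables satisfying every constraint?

Unsatisfiable

Constraints 2, 3, 8, 10, and 13 give q ≤ r, r ≤ s, s < t, t ≤ p, p < q. Chaining: q ≤ r ≤ s < t ≤ p < q, which forces q < q — impossible.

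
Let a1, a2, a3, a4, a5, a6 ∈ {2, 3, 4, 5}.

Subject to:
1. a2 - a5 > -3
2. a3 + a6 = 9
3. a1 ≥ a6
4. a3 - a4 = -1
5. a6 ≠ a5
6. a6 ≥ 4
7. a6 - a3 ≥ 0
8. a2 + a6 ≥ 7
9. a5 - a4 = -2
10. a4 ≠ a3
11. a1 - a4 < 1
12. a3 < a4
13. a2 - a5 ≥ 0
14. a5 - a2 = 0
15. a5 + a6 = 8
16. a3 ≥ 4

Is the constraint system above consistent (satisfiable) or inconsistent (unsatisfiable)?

The assignment a1 = 5, a2 = 3, a3 = 4, a4 = 5, a5 = 3, a6 = 5 works:
  constraint 1 holds since a2 - a5 = 0.
  constraint 2 holds since a3 + a6 = 9.
The rest check out directly.

Satisfiable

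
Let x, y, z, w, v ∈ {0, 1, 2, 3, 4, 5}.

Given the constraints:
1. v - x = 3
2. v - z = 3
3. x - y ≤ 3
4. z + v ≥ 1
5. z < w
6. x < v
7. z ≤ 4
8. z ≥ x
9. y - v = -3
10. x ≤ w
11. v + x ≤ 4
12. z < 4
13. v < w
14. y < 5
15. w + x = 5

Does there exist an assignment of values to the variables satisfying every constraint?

Satisfiable

Take x = 0, y = 0, z = 0, w = 5, v = 3. Then constraint 1: v - x = 3; constraint 2: v - z = 3; constraint 3: x - y = 0, and every other listed constraint is also met.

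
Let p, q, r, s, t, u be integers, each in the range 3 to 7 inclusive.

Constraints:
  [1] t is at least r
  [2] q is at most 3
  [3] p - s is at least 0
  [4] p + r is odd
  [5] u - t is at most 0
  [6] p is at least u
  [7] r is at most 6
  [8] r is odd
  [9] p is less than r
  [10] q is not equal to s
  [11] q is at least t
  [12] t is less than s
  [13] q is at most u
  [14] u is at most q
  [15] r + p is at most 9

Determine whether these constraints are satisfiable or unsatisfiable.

Constraints 1, 3, 9, and 12 give t < s, s ≤ p, p < r, r ≤ t. Chaining: t < s ≤ p < r ≤ t, which forces t < t — impossible.

Unsatisfiable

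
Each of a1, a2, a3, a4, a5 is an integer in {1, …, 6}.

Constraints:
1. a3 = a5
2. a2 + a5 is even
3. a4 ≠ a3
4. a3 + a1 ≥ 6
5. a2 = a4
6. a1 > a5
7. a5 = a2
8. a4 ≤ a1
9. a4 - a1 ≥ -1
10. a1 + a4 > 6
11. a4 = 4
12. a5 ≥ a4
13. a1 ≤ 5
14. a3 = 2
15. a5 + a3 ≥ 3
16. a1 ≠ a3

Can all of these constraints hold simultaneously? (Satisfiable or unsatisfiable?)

Constraint 14 fixes a3 = 2 and constraint 11 fixes a4 = 4. Constraints 1, 5, and 7 give a3 = a5 = a2 = a4, so a3 = a4. But 2 ≠ 4 — contradiction.

Unsatisfiable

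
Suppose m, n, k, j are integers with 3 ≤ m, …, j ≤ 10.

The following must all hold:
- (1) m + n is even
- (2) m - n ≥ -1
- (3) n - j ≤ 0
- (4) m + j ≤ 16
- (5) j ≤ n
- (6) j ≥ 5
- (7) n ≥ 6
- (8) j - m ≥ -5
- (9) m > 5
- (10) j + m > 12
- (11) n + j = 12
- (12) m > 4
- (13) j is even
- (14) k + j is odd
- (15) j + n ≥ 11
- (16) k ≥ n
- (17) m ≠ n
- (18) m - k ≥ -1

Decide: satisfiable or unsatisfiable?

Satisfiable

Try m = 8, n = 6, k = 9, j = 6.
Check constraint 2: m - n = 2; constraint 3: n - j = 0; constraint 4: m + j = 14. The remaining constraints are straightforward to verify.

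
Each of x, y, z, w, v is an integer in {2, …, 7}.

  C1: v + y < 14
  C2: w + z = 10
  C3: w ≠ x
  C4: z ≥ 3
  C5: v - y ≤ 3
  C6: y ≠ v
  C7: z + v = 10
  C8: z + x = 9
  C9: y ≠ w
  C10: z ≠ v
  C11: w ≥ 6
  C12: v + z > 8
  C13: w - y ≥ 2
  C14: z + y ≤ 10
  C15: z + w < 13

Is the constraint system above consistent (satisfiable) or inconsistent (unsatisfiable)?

Satisfiable

Setting (x, y, z, w, v) = (6, 5, 3, 7, 7) satisfies everything: constraint 1: v + y = 12; constraint 2: w + z = 10, and the others follow.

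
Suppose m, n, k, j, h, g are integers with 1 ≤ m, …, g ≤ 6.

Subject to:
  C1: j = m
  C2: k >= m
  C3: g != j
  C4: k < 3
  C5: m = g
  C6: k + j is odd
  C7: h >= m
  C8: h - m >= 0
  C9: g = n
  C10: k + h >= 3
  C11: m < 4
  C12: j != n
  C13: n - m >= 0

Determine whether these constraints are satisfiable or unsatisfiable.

Unsatisfiable

From constraints 1, 5, and 9, j = m = g = n, so j = n. But constraint 12 says j ≠ n. Contradiction.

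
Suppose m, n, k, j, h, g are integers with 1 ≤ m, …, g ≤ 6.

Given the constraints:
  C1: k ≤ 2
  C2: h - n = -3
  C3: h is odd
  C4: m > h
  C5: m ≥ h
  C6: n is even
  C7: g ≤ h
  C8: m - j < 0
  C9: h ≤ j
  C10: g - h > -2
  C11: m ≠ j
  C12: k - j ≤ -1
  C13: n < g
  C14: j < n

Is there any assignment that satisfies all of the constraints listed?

Unsatisfiable

Constraints 4, 7, 8, 13, and 14 give h < m, m < j, j < n, n < g, g ≤ h. Chaining: h < m < j < n < g ≤ h, which forces h < h — impossible.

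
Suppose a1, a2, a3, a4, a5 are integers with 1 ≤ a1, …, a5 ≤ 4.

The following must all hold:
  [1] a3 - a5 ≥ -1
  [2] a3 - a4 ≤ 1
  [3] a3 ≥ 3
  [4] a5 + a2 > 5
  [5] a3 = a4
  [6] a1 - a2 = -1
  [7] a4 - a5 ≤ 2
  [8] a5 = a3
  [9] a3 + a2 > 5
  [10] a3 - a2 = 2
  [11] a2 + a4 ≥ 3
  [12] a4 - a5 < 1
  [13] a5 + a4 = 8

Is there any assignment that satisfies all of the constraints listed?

Take a1 = 1, a2 = 2, a3 = 4, a4 = 4, a5 = 4. Then constraint 1: a3 - a5 = 0; constraint 2: a3 - a4 = 0; constraint 4: a5 + a2 = 6, and every other listed constraint is also met.

Satisfiable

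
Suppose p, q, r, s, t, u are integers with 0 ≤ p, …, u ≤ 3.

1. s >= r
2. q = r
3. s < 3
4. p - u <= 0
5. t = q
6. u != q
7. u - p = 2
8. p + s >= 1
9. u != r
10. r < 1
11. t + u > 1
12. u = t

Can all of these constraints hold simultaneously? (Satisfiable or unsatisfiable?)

Unsatisfiable

From constraints 2, 5, and 12, u = t = q = r, so u = r. But constraint 9 says u ≠ r. Contradiction.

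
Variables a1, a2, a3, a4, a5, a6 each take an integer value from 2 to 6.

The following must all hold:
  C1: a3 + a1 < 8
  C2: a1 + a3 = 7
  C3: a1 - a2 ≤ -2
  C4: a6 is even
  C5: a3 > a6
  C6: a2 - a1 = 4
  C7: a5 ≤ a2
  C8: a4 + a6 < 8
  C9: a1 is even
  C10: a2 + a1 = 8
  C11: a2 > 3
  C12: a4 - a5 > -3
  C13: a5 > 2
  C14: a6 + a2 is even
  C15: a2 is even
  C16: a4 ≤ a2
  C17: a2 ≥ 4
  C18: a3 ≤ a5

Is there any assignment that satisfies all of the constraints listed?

One satisfying assignment is a1 = 2, a2 = 6, a3 = 5, a4 = 3, a5 = 5, a6 = 2.
For the less obvious constraints — constraint 1: a3 + a1 = 7; constraint 2: a1 + a3 = 7; constraint 3: a1 - a2 = -4 — and the others hold by inspection.

Satisfiable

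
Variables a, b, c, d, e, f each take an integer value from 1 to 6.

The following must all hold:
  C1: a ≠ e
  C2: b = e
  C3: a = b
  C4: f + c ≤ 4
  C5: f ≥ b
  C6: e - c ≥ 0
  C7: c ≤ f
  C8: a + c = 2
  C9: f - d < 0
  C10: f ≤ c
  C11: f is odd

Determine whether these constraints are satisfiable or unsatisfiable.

Unsatisfiable

From constraints 2 and 3, a = b = e, so a = e. But constraint 1 says a ≠ e. Contradiction.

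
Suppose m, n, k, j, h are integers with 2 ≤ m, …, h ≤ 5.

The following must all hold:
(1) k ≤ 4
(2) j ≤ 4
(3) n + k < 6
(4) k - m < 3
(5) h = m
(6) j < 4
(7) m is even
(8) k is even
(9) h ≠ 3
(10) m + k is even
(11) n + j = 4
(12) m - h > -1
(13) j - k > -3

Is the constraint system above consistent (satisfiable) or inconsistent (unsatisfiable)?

Satisfiable

Setting (m, n, k, j, h) = (2, 2, 2, 2, 2) satisfies everything: constraint 3: n + k = 4; constraint 4: k - m = 0; constraint 11: n + j = 4, and the others follow.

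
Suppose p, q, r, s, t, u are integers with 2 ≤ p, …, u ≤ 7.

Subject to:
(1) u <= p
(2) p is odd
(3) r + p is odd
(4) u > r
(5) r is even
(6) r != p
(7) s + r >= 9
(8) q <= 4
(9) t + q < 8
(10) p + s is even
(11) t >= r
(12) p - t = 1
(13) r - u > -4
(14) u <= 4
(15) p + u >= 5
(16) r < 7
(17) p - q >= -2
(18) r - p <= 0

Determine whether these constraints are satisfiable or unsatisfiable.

The assignment p = 3, q = 4, r = 2, s = 7, t = 2, u = 3 works:
  constraint 7 holds since s + r = 9.
  constraint 9 holds since t + q = 6.
  constraint 12 holds since p - t = 1.
The rest check out directly.

Satisfiable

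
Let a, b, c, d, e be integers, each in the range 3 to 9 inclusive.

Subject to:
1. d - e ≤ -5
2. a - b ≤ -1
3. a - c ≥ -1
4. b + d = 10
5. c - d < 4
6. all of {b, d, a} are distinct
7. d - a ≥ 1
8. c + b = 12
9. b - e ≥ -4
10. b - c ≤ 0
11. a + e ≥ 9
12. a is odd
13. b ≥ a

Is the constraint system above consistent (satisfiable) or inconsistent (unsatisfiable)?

Unsatisfiable

Constraints 1, 3, 7, 9, and 10 give c − b ≥ 0, b − e ≥ -4, e − d ≥ 5, d − a ≥ 1, a − c ≥ -1.
Adding all 5 inequalities: the left sides telescope to 0, and the right sides sum to 0 + (-4) + 5 + 1 + (-1) = 1. So 0 ≥ 1, which is false.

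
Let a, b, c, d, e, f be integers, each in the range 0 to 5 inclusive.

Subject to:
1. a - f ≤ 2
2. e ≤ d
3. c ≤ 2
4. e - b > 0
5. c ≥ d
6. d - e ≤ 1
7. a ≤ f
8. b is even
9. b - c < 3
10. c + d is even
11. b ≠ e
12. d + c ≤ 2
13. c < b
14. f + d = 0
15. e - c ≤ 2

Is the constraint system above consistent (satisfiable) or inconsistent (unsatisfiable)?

Unsatisfiable

Constraints 2, 4, 5, and 13 give e ≤ d, d ≤ c, c < b, b < e. Chaining: e ≤ d ≤ c < b < e, which forces e < e — impossible.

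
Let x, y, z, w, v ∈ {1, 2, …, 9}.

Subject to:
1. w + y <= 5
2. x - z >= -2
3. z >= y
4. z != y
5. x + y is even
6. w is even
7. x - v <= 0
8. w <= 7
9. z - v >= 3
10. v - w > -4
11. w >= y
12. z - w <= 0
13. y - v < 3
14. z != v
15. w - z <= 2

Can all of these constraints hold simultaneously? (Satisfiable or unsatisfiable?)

Unsatisfiable

Constraints 2, 7, and 9 give z − v ≥ 3, v − x ≥ 0, x − z ≥ -2.
Adding all 3 inequalities: the left sides telescope to 0, and the right sides sum to 3 + 0 + (-2) = 1. So 0 ≥ 1, which is false.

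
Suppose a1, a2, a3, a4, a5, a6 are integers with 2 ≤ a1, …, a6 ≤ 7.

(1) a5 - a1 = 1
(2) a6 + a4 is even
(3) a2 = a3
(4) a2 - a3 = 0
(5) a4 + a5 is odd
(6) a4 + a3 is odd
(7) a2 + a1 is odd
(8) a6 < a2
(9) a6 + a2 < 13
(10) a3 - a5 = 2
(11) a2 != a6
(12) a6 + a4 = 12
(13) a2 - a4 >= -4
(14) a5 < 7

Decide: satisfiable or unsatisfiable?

One satisfying assignment is a1 = 3, a2 = 6, a3 = 6, a4 = 7, a5 = 4, a6 = 5.
For the less obvious constraints — constraint 1: a5 - a1 = 1; constraint 4: a2 - a3 = 0 — and the others hold by inspection.

Satisfiable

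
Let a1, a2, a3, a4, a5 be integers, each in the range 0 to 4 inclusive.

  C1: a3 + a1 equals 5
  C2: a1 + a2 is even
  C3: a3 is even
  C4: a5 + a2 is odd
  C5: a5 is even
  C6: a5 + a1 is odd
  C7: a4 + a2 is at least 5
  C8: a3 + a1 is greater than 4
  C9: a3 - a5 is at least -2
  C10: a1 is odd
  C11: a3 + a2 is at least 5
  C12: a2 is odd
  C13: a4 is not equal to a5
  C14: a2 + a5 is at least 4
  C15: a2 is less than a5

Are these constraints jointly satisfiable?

The assignment a1 = 3, a2 = 3, a3 = 2, a4 = 3, a5 = 4 works:
  constraint 1 holds since a3 + a1 = 5.
  constraint 7 holds since a4 + a2 = 6.
  constraint 8 holds since a3 + a1 = 5.
The rest check out directly.

Satisfiable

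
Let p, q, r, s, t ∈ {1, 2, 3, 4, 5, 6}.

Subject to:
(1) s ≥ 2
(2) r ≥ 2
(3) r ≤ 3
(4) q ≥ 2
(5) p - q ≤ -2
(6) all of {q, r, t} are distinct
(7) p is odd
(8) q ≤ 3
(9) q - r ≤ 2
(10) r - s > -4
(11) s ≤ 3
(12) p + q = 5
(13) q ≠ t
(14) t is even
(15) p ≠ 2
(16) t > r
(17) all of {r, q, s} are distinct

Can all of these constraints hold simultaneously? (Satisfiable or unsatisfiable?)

Constraints 1, 2, 3, 4, 8, and 11 confine each of r, q, s to the 2 values {2, 3}.
Constraint 17 requires all 3 of them to be distinct, but only 2 values are available — impossible by the pigeonhole principle.

Unsatisfiable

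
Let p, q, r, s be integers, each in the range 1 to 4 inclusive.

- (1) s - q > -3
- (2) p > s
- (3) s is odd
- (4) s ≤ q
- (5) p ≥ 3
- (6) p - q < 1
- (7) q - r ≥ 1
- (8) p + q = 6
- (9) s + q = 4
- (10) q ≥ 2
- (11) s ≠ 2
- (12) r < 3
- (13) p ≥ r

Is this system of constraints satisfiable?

Try p = 3, q = 3, r = 2, s = 1.
Check constraint 1: s - q = -2; constraint 6: p - q = 0. The remaining constraints are straightforward to verify.

Satisfiable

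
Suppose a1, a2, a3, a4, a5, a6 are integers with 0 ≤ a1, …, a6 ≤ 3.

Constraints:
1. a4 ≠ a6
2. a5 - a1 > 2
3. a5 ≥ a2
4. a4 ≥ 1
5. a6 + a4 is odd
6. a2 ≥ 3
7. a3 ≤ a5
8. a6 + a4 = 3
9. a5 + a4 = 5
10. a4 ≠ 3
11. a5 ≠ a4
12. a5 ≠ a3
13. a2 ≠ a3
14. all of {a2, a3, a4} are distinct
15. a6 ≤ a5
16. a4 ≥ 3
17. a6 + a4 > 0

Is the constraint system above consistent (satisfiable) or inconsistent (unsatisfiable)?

Unsatisfiable

From constraints 3 and 6: a5 ≥ a2 ≥ 3. From constraint 16: a4 ≥ 3. Hence a5 + a4 ≥ 6. But constraint 9 requires a5 + a4 = 5, and 5 < 6. Contradiction.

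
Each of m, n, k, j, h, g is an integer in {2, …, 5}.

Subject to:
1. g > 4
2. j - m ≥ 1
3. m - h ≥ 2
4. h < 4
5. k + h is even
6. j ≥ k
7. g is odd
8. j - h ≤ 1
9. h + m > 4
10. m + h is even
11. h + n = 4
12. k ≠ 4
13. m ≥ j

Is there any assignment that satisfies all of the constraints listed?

Unsatisfiable

Constraints 2, 3, and 8 give h − j ≥ -1, j − m ≥ 1, m − h ≥ 2.
Adding all 3 inequalities: the left sides telescope to 0, and the right sides sum to (-1) + 1 + 2 = 2. So 0 ≥ 2, which is false.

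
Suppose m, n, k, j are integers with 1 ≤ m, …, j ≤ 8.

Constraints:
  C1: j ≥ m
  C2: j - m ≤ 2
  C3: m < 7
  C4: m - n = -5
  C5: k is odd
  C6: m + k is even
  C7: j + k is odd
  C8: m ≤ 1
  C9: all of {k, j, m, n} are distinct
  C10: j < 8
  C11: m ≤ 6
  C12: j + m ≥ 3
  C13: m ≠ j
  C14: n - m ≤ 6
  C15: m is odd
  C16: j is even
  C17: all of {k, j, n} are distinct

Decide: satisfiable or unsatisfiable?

Take m = 1, n = 6, k = 3, j = 2. Then constraint 2: j - m = 1; constraint 4: m - n = -5; constraint 12: j + m = 3, and every other listed constraint is also met.

Satisfiable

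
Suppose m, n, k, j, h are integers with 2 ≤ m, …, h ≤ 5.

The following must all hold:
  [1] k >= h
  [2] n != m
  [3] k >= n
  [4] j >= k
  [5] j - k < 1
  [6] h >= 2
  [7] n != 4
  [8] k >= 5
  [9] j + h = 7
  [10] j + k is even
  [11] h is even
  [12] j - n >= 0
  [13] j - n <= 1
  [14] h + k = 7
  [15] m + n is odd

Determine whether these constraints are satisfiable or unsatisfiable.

Satisfiable

The assignment m = 2, n = 5, k = 5, j = 5, h = 2 works:
  constraint 5 holds since j - k = 0.
  constraint 9 holds since j + h = 7.
  constraint 12 holds since j - n = 0.
The rest check out directly.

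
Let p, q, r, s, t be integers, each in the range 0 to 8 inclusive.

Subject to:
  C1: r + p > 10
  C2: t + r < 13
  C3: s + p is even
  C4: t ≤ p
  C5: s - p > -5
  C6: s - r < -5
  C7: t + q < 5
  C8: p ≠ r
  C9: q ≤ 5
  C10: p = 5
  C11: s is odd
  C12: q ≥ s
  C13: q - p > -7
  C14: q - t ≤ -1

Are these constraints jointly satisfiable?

Satisfiable

One satisfying assignment is p = 5, q = 1, r = 8, s = 1, t = 2.
For the less obvious constraints — constraint 1: r + p = 13; constraint 2: t + r = 10; constraint 5: s - p = -4 — and the others hold by inspection.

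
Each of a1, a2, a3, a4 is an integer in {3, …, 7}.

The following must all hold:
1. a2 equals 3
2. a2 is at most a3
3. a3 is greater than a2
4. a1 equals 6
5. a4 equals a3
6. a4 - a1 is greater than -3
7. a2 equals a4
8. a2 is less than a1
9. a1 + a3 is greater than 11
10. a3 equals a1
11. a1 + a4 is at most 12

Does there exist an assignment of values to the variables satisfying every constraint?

Constraint 1 fixes a2 = 3 and constraint 4 fixes a1 = 6. Constraints 5, 7, and 10 give a2 = a4 = a3 = a1, so a2 = a1. But 3 ≠ 6 — contradiction.

Unsatisfiable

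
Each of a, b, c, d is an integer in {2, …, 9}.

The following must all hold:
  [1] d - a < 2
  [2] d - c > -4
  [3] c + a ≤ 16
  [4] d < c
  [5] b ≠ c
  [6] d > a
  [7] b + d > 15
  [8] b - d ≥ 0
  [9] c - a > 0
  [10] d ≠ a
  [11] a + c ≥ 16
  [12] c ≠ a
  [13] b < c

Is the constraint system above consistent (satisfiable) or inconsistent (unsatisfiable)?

The assignment a = 7, b = 8, c = 9, d = 8 works:
  constraint 1 holds since d - a = 1.
  constraint 2 holds since d - c = -1.
The rest check out directly.

Satisfiable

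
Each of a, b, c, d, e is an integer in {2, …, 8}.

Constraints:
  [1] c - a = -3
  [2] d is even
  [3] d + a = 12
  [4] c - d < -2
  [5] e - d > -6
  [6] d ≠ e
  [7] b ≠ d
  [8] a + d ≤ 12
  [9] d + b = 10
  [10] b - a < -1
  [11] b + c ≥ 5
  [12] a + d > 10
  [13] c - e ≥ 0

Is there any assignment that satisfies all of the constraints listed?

Satisfiable

One satisfying assignment is a = 6, b = 4, c = 3, d = 6, e = 2.
For the less obvious constraints — constraint 1: c - a = -3; constraint 3: d + a = 12 — and the others hold by inspection.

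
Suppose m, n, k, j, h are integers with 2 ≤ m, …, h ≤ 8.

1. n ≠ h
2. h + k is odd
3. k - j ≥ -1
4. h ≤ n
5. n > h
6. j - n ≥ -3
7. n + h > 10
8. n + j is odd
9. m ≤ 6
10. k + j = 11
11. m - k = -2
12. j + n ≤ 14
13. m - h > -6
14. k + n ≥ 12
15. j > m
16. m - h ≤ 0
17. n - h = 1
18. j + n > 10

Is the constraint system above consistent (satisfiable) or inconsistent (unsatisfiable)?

The assignment m = 3, n = 7, k = 5, j = 6, h = 6 works:
  constraint 3 holds since k - j = -1.
  constraint 6 holds since j - n = -1.
The rest check out directly.

Satisfiable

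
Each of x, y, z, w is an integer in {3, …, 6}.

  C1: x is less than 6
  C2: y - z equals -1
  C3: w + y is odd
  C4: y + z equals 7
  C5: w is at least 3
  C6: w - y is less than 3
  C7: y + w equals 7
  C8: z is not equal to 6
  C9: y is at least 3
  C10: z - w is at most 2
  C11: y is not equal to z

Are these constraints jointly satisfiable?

Satisfiable

Take x = 4, y = 3, z = 4, w = 4. Then constraint 2: y - z = -1; constraint 4: y + z = 7; constraint 6: w - y = 1, and every other listed constraint is also met.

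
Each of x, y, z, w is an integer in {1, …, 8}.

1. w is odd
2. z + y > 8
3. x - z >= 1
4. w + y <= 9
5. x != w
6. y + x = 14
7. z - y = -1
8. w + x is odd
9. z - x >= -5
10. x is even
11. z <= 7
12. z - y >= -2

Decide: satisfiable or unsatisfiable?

Take x = 8, y = 6, z = 5, w = 1. Then constraint 2: z + y = 11; constraint 3: x - z = 3, and every other listed constraint is also met.

Satisfiable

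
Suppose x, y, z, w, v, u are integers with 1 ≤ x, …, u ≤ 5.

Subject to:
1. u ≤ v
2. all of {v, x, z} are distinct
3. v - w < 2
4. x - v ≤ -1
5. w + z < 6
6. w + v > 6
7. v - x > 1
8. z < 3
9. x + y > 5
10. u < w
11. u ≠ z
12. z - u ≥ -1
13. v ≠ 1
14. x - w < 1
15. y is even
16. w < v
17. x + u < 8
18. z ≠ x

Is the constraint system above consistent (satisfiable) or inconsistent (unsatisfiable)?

One satisfying assignment is x = 3, y = 4, z = 1, w = 4, v = 5, u = 2.
For the less obvious constraints — constraint 3: v - w = 1; constraint 4: x - v = -2; constraint 5: w + z = 5 — and the others hold by inspection.

Satisfiable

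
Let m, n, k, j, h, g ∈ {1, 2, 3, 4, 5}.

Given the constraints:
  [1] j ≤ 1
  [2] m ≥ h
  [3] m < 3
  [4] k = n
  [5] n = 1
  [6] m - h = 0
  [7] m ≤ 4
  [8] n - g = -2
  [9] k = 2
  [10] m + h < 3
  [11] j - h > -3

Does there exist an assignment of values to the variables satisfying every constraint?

Constraint 9 fixes k = 2 and constraint 5 fixes n = 1, but constraint 4 requires k = n. Since 2 ≠ 1, contradiction.

Unsatisfiable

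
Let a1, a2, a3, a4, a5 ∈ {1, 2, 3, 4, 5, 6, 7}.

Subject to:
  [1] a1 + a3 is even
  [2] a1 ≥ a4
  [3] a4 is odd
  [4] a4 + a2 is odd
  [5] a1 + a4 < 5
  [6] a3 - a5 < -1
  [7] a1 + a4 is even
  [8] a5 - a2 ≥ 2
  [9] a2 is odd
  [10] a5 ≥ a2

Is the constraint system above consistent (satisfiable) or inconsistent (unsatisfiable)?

Unsatisfiable

Constraint 3 makes a4 odd and constraint 9 makes a2 odd, so a4 + a2 must be even. Constraint 4 says a4 + a2 is odd — contradiction.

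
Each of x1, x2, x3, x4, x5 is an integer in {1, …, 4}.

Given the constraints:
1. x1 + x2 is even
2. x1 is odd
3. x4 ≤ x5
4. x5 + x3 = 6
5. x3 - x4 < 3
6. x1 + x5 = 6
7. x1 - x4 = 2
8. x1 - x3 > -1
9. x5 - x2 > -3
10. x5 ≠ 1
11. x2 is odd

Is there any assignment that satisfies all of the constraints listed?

Satisfiable

Try x1 = 3, x2 = 3, x3 = 3, x4 = 1, x5 = 3.
Check constraint 4: x5 + x3 = 6; constraint 5: x3 - x4 = 2. The remaining constraints are straightforward to verify.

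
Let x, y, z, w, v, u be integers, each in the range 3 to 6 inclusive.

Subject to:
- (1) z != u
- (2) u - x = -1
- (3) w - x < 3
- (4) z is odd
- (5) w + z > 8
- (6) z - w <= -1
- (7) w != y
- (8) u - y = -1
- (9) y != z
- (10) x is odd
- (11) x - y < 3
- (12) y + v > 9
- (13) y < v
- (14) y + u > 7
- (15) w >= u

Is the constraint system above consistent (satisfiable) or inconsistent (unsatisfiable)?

Satisfiable

Try x = 5, y = 5, z = 3, w = 6, v = 6, u = 4.
Check constraint 2: u - x = -1; constraint 3: w - x = 1; constraint 5: w + z = 9. The remaining constraints are straightforward to verify.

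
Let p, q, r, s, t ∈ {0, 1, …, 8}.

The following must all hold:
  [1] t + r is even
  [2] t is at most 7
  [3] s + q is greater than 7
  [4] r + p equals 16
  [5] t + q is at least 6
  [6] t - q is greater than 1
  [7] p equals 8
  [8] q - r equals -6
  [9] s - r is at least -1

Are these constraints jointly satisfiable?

Satisfiable

The assignment p = 8, q = 2, r = 8, s = 8, t = 4 works:
  constraint 3 holds since s + q = 10.
  constraint 4 holds since r + p = 16.
  constraint 5 holds since t + q = 6.
The rest check out directly.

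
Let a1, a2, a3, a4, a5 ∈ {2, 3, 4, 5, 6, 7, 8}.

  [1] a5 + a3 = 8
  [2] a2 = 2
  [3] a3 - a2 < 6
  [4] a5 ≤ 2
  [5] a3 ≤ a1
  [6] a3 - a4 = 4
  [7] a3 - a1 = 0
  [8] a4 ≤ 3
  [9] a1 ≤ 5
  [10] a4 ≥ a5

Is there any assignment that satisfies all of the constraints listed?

From constraint 4: a5 ≤ 2. From constraints 5 and 9: a3 ≤ a1 ≤ 5. Hence a5 + a3 ≤ 7. But constraint 1 requires a5 + a3 = 8, and 8 > 7. Contradiction.

Unsatisfiable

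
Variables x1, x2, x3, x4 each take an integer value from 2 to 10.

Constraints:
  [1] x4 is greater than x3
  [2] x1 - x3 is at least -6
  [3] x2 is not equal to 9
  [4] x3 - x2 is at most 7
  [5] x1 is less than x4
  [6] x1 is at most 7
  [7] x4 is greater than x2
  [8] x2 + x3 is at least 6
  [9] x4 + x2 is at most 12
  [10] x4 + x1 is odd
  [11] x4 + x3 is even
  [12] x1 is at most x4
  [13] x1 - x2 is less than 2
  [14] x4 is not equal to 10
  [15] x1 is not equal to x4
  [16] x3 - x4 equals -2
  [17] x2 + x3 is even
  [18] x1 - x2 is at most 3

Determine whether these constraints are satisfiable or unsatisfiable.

The assignment x1 = 3, x2 = 2, x3 = 6, x4 = 8 works:
  constraint 2 holds since x1 - x3 = -3.
  constraint 4 holds since x3 - x2 = 4.
The rest check out directly.

Satisfiable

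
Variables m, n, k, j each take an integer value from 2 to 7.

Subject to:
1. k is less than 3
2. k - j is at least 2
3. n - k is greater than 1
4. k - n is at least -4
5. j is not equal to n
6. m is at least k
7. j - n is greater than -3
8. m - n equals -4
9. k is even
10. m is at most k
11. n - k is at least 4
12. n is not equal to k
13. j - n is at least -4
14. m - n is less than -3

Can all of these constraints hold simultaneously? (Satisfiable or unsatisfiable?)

Constraints 2, 11, and 13 give j − n ≥ -4, n − k ≥ 4, k − j ≥ 2.
Adding all 3 inequalities: the left sides telescope to 0, and the right sides sum to (-4) + 4 + 2 = 2. So 0 ≥ 2, which is false.

Unsatisfiable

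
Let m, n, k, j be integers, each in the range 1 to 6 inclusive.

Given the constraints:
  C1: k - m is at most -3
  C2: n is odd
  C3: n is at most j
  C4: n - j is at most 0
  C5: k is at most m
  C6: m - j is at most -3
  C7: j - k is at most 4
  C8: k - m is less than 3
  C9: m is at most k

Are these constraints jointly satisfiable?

Constraints 1, 6, and 7 give m − k ≥ 3, k − j ≥ -4, j − m ≥ 3.
Adding all 3 inequalities: the left sides telescope to 0, and the right sides sum to 3 + (-4) + 3 = 2. So 0 ≥ 2, which is false.

Unsatisfiable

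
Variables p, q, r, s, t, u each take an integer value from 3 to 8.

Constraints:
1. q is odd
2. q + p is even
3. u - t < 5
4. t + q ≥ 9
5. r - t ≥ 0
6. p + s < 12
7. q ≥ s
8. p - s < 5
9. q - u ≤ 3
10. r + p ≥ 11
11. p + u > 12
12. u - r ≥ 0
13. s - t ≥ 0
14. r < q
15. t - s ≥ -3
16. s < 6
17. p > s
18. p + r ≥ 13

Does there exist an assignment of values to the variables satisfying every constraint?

Satisfiable

Take p = 7, q = 7, r = 6, s = 3, t = 3, u = 6. Then constraint 3: u - t = 3; constraint 4: t + q = 10; constraint 5: r - t = 3, and every other listed constraint is also met.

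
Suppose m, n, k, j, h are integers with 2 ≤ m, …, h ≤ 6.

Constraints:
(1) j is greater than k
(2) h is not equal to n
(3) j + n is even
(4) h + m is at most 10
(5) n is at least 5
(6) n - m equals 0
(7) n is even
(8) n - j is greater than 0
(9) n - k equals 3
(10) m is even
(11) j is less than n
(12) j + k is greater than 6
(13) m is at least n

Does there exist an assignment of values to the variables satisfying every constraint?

Satisfiable

The assignment m = 6, n = 6, k = 3, j = 4, h = 4 works:
  constraint 4 holds since h + m = 10.
  constraint 6 holds since n - m = 0.
  constraint 8 holds since n - j = 2.
The rest check out directly.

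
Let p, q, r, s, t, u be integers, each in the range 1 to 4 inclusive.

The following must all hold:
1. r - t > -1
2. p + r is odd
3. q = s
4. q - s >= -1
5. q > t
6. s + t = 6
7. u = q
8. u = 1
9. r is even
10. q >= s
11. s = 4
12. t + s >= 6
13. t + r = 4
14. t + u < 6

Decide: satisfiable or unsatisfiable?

Constraint 8 fixes u = 1 and constraint 11 fixes s = 4. Constraints 3 and 7 give u = q = s, so u = s. But 1 ≠ 4 — contradiction.

Unsatisfiable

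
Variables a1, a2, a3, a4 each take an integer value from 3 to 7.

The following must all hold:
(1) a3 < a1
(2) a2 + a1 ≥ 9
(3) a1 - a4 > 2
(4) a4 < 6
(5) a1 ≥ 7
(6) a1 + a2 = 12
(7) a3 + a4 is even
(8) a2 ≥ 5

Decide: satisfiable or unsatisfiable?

Satisfiable

One satisfying assignment is a1 = 7, a2 = 5, a3 = 6, a4 = 4.
For the less obvious constraints — constraint 2: a2 + a1 = 12; constraint 3: a1 - a4 = 3; constraint 6: a1 + a2 = 12 — and the others hold by inspection.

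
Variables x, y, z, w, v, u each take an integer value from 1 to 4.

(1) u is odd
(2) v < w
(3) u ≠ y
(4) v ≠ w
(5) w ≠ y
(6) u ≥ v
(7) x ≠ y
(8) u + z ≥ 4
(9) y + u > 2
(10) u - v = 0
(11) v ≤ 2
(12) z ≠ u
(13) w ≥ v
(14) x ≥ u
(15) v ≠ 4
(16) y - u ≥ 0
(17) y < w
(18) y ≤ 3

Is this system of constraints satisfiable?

Satisfiable

The assignment x = 1, y = 2, z = 3, w = 3, v = 1, u = 1 works:
  constraint 8 holds since u + z = 4.
  constraint 9 holds since y + u = 3.
The rest check out directly.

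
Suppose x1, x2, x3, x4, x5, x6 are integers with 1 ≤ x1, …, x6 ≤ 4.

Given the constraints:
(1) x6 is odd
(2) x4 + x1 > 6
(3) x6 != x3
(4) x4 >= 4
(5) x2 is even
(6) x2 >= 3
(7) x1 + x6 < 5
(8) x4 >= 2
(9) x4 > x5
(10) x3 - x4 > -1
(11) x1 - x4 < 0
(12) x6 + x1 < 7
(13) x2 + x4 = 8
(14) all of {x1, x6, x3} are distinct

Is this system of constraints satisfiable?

One satisfying assignment is x1 = 3, x2 = 4, x3 = 4, x4 = 4, x5 = 3, x6 = 1.
For the less obvious constraints — constraint 2: x4 + x1 = 7; constraint 7: x1 + x6 = 4; constraint 10: x3 - x4 = 0 — and the others hold by inspection.

Satisfiable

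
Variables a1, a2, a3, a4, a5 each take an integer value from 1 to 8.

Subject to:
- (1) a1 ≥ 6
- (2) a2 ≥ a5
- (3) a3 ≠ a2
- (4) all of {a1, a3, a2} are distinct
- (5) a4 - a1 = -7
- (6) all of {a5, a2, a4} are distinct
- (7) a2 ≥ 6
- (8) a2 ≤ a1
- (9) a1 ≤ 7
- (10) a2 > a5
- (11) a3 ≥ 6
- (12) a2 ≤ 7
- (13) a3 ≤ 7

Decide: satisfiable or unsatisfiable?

Constraints 1, 7, 9, 11, 12, and 13 confine each of a1, a3, a2 to the 2 values {6, 7}.
Constraint 4 requires all 3 of them to be distinct, but only 2 values are available — impossible by the pigeonhole principle.

Unsatisfiable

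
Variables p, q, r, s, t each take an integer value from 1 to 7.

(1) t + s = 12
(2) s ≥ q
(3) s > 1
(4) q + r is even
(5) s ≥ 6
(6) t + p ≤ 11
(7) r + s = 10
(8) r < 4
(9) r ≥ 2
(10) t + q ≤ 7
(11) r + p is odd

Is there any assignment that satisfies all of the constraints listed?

Satisfiable

The assignment p = 4, q = 1, r = 3, s = 7, t = 5 works:
  constraint 1 holds since t + s = 12.
  constraint 6 holds since t + p = 9.
  constraint 7 holds since r + s = 10.
The rest check out directly.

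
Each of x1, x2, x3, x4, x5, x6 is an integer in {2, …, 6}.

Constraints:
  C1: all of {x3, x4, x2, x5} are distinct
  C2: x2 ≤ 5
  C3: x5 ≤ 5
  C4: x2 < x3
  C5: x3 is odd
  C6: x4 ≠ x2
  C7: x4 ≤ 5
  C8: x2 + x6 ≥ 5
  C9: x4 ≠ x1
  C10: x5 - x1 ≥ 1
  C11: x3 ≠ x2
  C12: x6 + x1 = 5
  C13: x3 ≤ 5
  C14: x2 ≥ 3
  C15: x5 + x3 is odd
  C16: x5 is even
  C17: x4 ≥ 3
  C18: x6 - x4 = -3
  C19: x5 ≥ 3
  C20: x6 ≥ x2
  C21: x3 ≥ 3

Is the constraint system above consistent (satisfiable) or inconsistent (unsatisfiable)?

Unsatisfiable

Constraints 2, 3, 7, 13, 14, 17, 19, and 21 confine each of x3, x4, x2, x5 to the 3 values {3, …, 5}.
Constraint 1 requires all 4 of them to be distinct, but only 3 values are available — impossible by the pigeonhole principle.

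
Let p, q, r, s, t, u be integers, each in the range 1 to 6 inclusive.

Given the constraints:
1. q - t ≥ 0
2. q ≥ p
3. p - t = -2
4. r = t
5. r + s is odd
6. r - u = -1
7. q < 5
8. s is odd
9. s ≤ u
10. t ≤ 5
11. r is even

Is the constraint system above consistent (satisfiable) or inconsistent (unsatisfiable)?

The assignment p = 2, q = 4, r = 4, s = 3, t = 4, u = 5 works:
  constraint 1 holds since q - t = 0.
  constraint 3 holds since p - t = -2.
  constraint 6 holds since r - u = -1.
The rest check out directly.

Satisfiable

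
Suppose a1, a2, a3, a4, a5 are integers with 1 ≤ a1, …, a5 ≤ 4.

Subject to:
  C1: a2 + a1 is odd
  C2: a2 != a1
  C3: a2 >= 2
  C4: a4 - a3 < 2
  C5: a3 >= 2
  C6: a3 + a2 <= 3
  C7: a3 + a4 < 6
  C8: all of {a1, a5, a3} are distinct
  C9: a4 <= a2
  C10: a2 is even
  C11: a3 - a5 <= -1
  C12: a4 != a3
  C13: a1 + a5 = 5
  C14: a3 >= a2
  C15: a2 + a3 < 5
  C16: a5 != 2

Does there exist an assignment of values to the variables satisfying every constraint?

From constraint 5: a3 ≥ 2. From constraint 3: a2 ≥ 2. Hence a3 + a2 ≥ 4. But constraint 6 requires a3 + a2 ≤ 3, and 3 < 4. Contradiction.

Unsatisfiable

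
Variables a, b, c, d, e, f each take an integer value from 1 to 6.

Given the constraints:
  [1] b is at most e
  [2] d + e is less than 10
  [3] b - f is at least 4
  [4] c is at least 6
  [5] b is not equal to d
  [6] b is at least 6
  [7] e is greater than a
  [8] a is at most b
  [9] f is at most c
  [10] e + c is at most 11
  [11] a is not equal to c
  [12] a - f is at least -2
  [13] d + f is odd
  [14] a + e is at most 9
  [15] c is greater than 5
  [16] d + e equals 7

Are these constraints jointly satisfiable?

From constraints 1 and 6: e ≥ b ≥ 6. From constraint 4: c ≥ 6. Hence e + c ≥ 12. But constraint 10 requires e + c ≤ 11, and 11 < 12. Contradiction.

Unsatisfiable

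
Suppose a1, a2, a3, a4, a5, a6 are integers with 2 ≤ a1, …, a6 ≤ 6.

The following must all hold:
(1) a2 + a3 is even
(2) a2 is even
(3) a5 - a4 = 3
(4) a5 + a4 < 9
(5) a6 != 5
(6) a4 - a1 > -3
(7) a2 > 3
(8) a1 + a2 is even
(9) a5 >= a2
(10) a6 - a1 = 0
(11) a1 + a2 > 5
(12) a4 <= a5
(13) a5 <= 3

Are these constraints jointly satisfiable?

Unsatisfiable

From constraint 7: a2 ≥ 4. From constraints 9 and 13: a2 ≤ a5 and a5 ≤ 3, so a2 ≤ 3. But 3 < 4, so no value of a2 works.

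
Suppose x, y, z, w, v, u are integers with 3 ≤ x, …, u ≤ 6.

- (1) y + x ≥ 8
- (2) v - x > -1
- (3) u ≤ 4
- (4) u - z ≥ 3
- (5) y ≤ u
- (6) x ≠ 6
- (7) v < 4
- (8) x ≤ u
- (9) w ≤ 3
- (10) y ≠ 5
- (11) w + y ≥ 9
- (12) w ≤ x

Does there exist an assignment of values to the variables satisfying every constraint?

Unsatisfiable

From constraint 9: w ≤ 3. From constraints 3 and 5: y ≤ u ≤ 4. Hence w + y ≤ 7. But constraint 11 requires w + y ≥ 9, and 9 > 7. Contradiction.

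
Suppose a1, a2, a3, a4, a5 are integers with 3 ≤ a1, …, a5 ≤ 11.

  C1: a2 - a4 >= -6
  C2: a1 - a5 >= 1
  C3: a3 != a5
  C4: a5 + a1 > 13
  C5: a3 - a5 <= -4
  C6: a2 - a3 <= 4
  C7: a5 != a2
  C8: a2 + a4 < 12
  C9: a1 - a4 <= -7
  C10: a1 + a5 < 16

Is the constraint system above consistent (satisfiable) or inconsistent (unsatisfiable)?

Unsatisfiable

Constraints 1, 2, 5, 6, and 9 give a5 − a3 ≥ 4, a3 − a2 ≥ -4, a2 − a4 ≥ -6, a4 − a1 ≥ 7, a1 − a5 ≥ 1.
Adding all 5 inequalities: the left sides telescope to 0, and the right sides sum to 4 + (-4) + (-6) + 7 + 1 = 2. So 0 ≥ 2, which is false.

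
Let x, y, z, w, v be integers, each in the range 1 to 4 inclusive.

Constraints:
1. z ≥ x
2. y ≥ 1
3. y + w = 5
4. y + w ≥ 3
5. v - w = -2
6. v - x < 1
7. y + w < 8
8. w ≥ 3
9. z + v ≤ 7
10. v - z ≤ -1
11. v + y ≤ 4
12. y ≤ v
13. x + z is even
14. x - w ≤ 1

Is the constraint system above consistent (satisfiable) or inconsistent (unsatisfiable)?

The assignment x = 4, y = 1, z = 4, w = 4, v = 2 works:
  constraint 3 holds since y + w = 5.
  constraint 4 holds since y + w = 5.
The rest check out directly.

Satisfiable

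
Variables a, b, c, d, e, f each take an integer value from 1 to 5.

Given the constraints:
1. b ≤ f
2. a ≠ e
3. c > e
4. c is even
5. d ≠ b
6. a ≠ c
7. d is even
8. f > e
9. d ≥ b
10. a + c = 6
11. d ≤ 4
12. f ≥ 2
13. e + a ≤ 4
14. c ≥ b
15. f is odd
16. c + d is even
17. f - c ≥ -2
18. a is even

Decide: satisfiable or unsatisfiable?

Try a = 2, b = 1, c = 4, d = 2, e = 1, f = 3.
Check constraint 10: a + c = 6; constraint 13: e + a = 3; constraint 17: f - c = -1. The remaining constraints are straightforward to verify.

Satisfiable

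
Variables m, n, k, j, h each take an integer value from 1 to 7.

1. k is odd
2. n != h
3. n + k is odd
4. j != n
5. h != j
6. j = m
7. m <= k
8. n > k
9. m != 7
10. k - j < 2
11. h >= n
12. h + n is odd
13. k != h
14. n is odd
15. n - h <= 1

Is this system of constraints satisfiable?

Unsatisfiable

Constraint 14 makes n odd and constraint 1 makes k odd, so n + k must be even. Constraint 3 says n + k is odd — contradiction.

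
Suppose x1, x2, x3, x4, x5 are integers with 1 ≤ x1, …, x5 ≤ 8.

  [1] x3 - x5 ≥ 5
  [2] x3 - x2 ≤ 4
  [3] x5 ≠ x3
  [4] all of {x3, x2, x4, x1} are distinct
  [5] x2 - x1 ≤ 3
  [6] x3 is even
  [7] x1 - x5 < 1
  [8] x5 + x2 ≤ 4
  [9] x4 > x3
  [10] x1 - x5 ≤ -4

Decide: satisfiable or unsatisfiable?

Constraints 1, 2, 5, and 10 give x5 − x1 ≥ 4, x1 − x2 ≥ -3, x2 − x3 ≥ -4, x3 − x5 ≥ 5.
Adding all 4 inequalities: the left sides telescope to 0, and the right sides sum to 4 + (-3) + (-4) + 5 = 2. So 0 ≥ 2, which is false.

Unsatisfiable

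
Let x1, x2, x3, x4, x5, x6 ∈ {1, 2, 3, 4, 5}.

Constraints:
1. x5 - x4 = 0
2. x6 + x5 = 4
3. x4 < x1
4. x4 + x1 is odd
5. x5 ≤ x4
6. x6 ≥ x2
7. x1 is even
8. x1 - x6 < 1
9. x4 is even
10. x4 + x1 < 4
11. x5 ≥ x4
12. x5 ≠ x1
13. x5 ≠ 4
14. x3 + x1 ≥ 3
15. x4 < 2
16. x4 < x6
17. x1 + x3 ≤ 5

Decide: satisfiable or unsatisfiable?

Unsatisfiable

Constraint 9 makes x4 even and constraint 7 makes x1 even, so x4 + x1 must be even. Constraint 4 says x4 + x1 is odd — contradiction.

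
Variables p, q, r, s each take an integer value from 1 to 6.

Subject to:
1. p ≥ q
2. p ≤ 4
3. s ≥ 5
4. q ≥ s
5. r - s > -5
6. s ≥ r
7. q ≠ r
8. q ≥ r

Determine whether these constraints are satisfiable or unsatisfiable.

From constraints 3 and 4: q ≥ s and s ≥ 5, so q ≥ 5. From constraints 1 and 2: q ≤ p and p ≤ 4, so q ≤ 4. But 4 < 5, so no value of q works.

Unsatisfiable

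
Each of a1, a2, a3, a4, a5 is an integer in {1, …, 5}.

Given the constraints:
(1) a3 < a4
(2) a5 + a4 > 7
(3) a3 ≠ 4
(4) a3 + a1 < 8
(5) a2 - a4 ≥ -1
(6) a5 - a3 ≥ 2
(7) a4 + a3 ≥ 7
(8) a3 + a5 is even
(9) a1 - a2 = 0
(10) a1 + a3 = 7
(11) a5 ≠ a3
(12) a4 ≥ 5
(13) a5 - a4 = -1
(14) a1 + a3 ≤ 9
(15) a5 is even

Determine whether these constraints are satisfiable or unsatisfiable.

Satisfiable

The assignment a1 = 5, a2 = 5, a3 = 2, a4 = 5, a5 = 4 works:
  constraint 2 holds since a5 + a4 = 9.
  constraint 4 holds since a3 + a1 = 7.
  constraint 5 holds since a2 - a4 = 0.
The rest check out directly.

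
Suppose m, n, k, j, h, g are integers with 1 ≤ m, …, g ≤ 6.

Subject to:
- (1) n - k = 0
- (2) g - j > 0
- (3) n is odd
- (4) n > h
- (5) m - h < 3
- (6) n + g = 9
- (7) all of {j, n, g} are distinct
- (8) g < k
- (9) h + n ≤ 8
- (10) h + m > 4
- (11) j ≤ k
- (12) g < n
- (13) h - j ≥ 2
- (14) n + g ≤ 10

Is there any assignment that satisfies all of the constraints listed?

Satisfiable

Take m = 3, n = 5, k = 5, j = 1, h = 3, g = 4. Then constraint 1: n - k = 0; constraint 2: g - j = 3, and every other listed constraint is also met.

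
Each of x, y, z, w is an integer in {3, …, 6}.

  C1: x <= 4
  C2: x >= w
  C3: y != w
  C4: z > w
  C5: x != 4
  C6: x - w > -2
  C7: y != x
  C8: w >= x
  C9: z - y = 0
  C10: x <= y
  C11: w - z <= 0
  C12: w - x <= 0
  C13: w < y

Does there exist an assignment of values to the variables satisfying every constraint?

Satisfiable

Setting (x, y, z, w) = (3, 5, 5, 3) satisfies everything: constraint 6: x - w = 0; constraint 9: z - y = 0, and the others follow.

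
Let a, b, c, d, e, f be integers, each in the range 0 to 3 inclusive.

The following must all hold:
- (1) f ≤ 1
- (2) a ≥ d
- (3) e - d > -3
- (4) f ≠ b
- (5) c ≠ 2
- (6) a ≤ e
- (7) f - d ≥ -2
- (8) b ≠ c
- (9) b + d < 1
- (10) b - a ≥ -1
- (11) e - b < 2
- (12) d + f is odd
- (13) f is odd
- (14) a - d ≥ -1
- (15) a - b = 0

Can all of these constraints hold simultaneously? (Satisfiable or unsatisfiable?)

Satisfiable

Take a = 0, b = 0, c = 1, d = 0, e = 0, f = 1. Then constraint 3: e - d = 0; constraint 7: f - d = 1, and every other listed constraint is also met.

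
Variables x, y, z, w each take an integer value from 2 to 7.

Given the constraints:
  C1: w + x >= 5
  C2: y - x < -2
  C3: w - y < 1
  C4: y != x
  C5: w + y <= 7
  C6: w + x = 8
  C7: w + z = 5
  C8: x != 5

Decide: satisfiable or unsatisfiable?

Satisfiable

Setting (x, y, z, w) = (6, 2, 3, 2) satisfies everything: constraint 1: w + x = 8; constraint 2: y - x = -4; constraint 3: w - y = 0, and the others follow.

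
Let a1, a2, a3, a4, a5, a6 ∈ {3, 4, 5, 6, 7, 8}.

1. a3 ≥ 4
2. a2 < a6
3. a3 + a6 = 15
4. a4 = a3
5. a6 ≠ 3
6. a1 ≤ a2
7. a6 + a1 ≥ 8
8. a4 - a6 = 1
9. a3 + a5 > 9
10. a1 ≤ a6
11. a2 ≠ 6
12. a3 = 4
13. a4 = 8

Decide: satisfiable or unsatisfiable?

Unsatisfiable

Constraint 13 fixes a4 = 8 and constraint 12 fixes a3 = 4, but constraint 4 requires a4 = a3. Since 8 ≠ 4, contradiction.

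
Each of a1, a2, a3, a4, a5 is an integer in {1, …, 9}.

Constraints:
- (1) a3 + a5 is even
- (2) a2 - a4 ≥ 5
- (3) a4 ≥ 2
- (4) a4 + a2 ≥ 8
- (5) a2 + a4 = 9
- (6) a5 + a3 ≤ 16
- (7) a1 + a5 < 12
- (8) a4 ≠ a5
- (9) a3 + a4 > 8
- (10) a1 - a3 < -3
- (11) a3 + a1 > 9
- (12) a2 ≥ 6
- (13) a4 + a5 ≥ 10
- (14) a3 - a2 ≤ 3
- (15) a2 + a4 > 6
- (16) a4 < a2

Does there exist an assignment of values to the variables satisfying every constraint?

Take a1 = 2, a2 = 7, a3 = 8, a4 = 2, a5 = 8. Then constraint 2: a2 - a4 = 5; constraint 4: a4 + a2 = 9; constraint 5: a2 + a4 = 9, and every other listed constraint is also met.

Satisfiable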